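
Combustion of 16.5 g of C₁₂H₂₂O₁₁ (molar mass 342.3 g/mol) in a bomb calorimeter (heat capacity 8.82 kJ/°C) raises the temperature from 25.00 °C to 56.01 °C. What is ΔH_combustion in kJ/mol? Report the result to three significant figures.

ΔH = -5670 kJ/mol

ΔT = 56.01 − 25.00 = 31.01 °C
q_cal = C_cal × ΔT = 8.82 × 31.01 = 273.5082 kJ
n = 16.5 / 342.3 = 0.04820 mol
q_rxn = −q_cal = -273.5082 kJ
ΔH = -273.5082 / 0.04820 = -5674 kJ/mol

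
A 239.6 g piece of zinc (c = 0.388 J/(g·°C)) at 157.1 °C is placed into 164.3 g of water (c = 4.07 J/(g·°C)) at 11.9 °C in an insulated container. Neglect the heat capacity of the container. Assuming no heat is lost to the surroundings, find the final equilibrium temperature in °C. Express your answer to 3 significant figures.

Heat lost by zinc = heat gained by water.
(239.6)(0.388)(157.1 − T) = (164.3)(4.07)(T − 11.9)
92.9648 (157.1 − T) = 668.701 (T − 11.9)
14605 − 92.9648 T = 668.701 T − 7957.5
22562.5 = 761.6658 T
T = 29.62 °C

T_f = 29.6 °C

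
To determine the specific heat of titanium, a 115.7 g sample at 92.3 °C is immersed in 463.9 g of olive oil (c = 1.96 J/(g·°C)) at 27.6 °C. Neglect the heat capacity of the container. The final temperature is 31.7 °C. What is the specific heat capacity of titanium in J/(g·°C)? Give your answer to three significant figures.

c = 0.532 J/(g·°C)

q_gained = (463.9 × 1.96) × (31.7 − 27.6) = 3728 J
q_lost = 115.7 × c × (92.3 − 31.7) = 7011.42 c
Set equal: c = 3728 / 7011.42 = 0.532 J/(g·°C)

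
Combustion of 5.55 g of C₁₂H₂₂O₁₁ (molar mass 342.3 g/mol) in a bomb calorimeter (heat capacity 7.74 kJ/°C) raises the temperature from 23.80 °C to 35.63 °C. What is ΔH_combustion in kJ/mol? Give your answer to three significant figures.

ΔT = 35.63 − 23.80 = 11.83 °C
q_cal = C_cal × ΔT = 7.74 × 11.83 = 91.5642 kJ
n = 5.55 / 342.3 = 0.01621 mol
q_rxn = −q_cal = -91.5642 kJ
ΔH = -91.5642 / 0.01621 = -5649 kJ/mol

ΔH = -5650 kJ/mol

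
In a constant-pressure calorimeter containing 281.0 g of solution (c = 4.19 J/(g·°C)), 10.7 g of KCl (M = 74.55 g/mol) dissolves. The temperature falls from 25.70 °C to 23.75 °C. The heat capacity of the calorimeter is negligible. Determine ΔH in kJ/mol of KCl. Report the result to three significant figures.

ΔH = 16.0 kJ/mol

|ΔT| = |23.75 − 25.70| = 1.95 °C
|q_surr| = (281.0 × 4.19) × 1.95 = 1177.39 × 1.95 = 2296 J
n(KCl) = 10.7 / 74.55 = 0.1435 mol
Temperature fell, so q_rxn = +|q_surr| = 2.296 kJ
ΔH = q_rxn / n = 16.00 kJ/mol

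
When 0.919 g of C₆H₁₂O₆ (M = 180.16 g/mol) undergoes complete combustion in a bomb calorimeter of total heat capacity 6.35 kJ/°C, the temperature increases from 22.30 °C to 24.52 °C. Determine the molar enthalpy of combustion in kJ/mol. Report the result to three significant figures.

ΔH = -2760 kJ/mol

ΔT = 24.52 − 22.30 = 2.22 °C
q_cal = C_cal × ΔT = 6.35 × 2.22 = 14.097 kJ
n = 0.919 / 180.16 = 0.005101 mol
q_rxn = −q_cal = -14.097 kJ
ΔH = -14.097 / 0.005101 = -2764 kJ/mol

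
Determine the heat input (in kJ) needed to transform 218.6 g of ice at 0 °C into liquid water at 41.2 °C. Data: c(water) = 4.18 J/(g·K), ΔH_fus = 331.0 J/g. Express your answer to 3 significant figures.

q = 110 kJ

q1 (melt at 0 °C): 218.6 × 331.0 = 72357 J
q2 (heat water 0.0→41.2 °C): 218.6 × 4.18 × 41.2 = 37646 J
Total: 72357 + 37646 = 110003 J = 110 kJ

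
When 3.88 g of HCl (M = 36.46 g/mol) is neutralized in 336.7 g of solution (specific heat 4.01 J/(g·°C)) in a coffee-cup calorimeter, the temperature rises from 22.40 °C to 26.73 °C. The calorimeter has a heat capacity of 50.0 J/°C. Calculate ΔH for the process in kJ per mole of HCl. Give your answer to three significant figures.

|ΔT| = |26.73 − 22.40| = 4.33 °C
|q_surr| = (336.7 × 4.01 + 50.0) × 4.33 = 1400.167 × 4.33 = 6063 J
n(HCl) = 3.88 / 36.46 = 0.1064 mol
Temperature rose, so q_rxn = −|q_surr| = -6.063 kJ
ΔH = q_rxn / n = -56.98 kJ/mol

ΔH = -57.0 kJ/mol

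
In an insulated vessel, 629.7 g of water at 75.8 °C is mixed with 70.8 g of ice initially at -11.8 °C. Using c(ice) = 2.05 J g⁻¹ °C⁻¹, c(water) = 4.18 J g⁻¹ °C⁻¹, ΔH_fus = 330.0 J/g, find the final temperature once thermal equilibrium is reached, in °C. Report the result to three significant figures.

Heat to bring ice to 0 °C and melt it: q₁ = 70.8×2.05×11.8 + 70.8×330.0 = 25077 J
Heat the water can supply cooling to 0 °C: 629.7×4.18×75.8 = 199517 J > q₁, so all ice melts.
Energy balance: 629.7×4.18×(75.8 − T) = 25077 + 70.8×4.18×(T − 0)
2632.146(75.8 − T) = 25077 + 295.944 T
199517 − 25077 = 2928.090 T
T = 174440 / 2928.090 = 59.57 °C

T_f = 59.6 °C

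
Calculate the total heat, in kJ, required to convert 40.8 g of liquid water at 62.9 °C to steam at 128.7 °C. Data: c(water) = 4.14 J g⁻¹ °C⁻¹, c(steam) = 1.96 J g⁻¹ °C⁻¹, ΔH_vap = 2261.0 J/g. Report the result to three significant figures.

q = 101 kJ

q1 (heat water 62.9→100.0 °C): 40.8 × 4.14 × 37.1 = 6267 J
q2 (vaporize at 100 °C): 40.8 × 2261.0 = 92249 J
q3 (heat steam 100.0→128.7 °C): 40.8 × 1.96 × 28.7 = 2295 J
Total: 6267 + 92249 + 2295 = 100811 J = 101 kJ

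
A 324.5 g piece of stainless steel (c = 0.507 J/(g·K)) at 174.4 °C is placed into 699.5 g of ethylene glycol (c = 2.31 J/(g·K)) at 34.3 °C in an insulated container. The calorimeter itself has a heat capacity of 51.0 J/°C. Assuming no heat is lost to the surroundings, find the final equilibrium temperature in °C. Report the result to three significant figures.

Heat lost by stainless steel = heat gained by ethylene glycol + calorimeter.
(324.5)(0.507)(174.4 − T) = [(699.5)(2.31) + 51.0](T − 34.3)
164.5215 (174.4 − T) = 1666.845 (T − 34.3)
28693 − 164.5215 T = 1666.845 T − 57173
85866 = 1831.3665 T
T = 46.89 °C

T_f = 46.9 °C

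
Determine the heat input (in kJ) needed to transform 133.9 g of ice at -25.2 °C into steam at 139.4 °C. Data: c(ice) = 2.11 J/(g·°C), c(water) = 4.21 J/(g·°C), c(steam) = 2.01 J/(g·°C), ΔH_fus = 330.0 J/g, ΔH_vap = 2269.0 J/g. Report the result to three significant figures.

q = 422 kJ

q1 (heat ice -25.2→0.0 °C): 133.9 × 2.11 × 25.2 = 7120 J
q2 (melt at 0 °C): 133.9 × 330.0 = 44187 J
q3 (heat water 0.0→100.0 °C): 133.9 × 4.21 × 100.0 = 56372 J
q4 (vaporize at 100 °C): 133.9 × 2269.0 = 303819 J
q5 (heat steam 100.0→139.4 °C): 133.9 × 2.01 × 39.4 = 10604 J
Total: 7120 + 44187 + 56372 + 303819 + 10604 = 422102 J = 422 kJ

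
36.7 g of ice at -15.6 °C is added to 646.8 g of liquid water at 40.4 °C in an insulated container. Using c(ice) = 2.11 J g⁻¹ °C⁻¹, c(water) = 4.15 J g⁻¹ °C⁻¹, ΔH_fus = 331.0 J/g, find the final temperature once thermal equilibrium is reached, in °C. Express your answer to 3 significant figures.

Heat to bring ice to 0 °C and melt it: q₁ = 36.7×2.11×15.6 + 36.7×331.0 = 13356 J
Heat the water can supply cooling to 0 °C: 646.8×4.15×40.4 = 108442 J > q₁, so all ice melts.
Energy balance: 646.8×4.15×(40.4 − T) = 13356 + 36.7×4.15×(T − 0)
2684.22(40.4 − T) = 13356 + 152.305 T
108442 − 13356 = 2836.525 T
T = 95086 / 2836.525 = 33.52 °C

T_f = 33.5 °C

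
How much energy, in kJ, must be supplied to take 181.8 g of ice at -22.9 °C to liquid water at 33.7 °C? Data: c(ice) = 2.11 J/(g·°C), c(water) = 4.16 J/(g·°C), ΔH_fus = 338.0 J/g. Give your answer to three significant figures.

q1 (heat ice -22.9→0.0 °C): 181.8 × 2.11 × 22.9 = 8784 J
q2 (melt at 0 °C): 181.8 × 338.0 = 61448 J
q3 (heat water 0.0→33.7 °C): 181.8 × 4.16 × 33.7 = 25487 J
Total: 8784 + 61448 + 25487 = 95719 J = 95.7 kJ

q = 95.7 kJ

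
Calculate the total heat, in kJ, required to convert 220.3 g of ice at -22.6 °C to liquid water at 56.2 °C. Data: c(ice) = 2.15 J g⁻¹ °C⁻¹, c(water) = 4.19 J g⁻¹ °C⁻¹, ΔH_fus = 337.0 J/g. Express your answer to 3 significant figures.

q = 137 kJ

q1 (heat ice -22.6→0.0 °C): 220.3 × 2.15 × 22.6 = 10704 J
q2 (melt at 0 °C): 220.3 × 337.0 = 74241 J
q3 (heat water 0.0→56.2 °C): 220.3 × 4.19 × 56.2 = 51876 J
Total: 10704 + 74241 + 51876 = 136821 J = 137 kJ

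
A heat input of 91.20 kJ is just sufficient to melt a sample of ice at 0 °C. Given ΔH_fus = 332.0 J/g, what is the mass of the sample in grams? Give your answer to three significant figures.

m = q / ΔH_fus = 91200 J / 332.0 J/g = 275 g

m = 275 g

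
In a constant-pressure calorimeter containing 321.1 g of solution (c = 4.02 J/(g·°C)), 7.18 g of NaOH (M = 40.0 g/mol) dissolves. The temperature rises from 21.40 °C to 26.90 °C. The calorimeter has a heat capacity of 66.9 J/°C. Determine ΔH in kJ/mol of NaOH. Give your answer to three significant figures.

|ΔT| = |26.90 − 21.40| = 5.50 °C
|q_surr| = (321.1 × 4.02 + 66.9) × 5.50 = 1357.722 × 5.50 = 7467 J
n(NaOH) = 7.18 / 40.0 = 0.1795 mol
Temperature rose, so q_rxn = −|q_surr| = -7.467 kJ
ΔH = q_rxn / n = -41.60 kJ/mol

ΔH = -41.6 kJ/mol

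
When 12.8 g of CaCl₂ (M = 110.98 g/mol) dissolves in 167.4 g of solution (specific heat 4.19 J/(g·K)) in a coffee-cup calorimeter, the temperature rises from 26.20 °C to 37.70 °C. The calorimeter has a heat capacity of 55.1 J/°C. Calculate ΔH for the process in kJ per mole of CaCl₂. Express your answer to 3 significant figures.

|ΔT| = |37.70 − 26.20| = 11.50 °C
|q_surr| = (167.4 × 4.19 + 55.1) × 11.50 = 756.506 × 11.50 = 8699.8 J
n(CaCl₂) = 12.8 / 110.98 = 0.11534 mol
Temperature rose, so q_rxn = −|q_surr| = -8.6998 kJ
ΔH = q_rxn / n = -75.43 kJ/mol

ΔH = -75.4 kJ/mol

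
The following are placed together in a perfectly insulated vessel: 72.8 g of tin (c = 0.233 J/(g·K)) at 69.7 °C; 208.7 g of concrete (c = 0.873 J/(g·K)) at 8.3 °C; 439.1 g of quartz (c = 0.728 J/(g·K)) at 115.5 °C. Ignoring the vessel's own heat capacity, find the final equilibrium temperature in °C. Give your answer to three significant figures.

T_f = 76.4 °C

Σ mᵢcᵢ(T − Tᵢ) = 0  ⇒  T = Σ mᵢcᵢTᵢ / Σ mᵢcᵢ
Σ mᵢcᵢ = 72.8×0.233 + 208.7×0.873 + 439.1×0.728 = 518.8223
Σ mᵢcᵢTᵢ = 16.9624×69.7 + 182.1951×8.3 + 319.6648×115.5 = 39616
T = 39616 / 518.8223 = 76.36 °C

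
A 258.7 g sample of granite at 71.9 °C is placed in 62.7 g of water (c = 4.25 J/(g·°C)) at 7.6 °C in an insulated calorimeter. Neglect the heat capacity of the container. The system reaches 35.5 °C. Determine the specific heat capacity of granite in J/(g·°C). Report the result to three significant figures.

q_gained = (62.7 × 4.25) × (35.5 − 7.6) = 7435 J
q_lost = 258.7 × c × (71.9 − 35.5) = 9416.68 c
Set equal: c = 7435 / 9416.68 = 0.790 J/(g·°C)

c = 0.790 J/(g·°C)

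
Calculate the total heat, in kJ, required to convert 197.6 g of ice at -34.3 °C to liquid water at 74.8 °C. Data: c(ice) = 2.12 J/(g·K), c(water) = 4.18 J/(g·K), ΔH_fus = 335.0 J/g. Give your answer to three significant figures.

q = 142 kJ

q1 (heat ice -34.3→0.0 °C): 197.6 × 2.12 × 34.3 = 14369 J
q2 (melt at 0 °C): 197.6 × 335.0 = 66196 J
q3 (heat water 0.0→74.8 °C): 197.6 × 4.18 × 74.8 = 61782 J
Total: 14369 + 66196 + 61782 = 142347 J = 142 kJ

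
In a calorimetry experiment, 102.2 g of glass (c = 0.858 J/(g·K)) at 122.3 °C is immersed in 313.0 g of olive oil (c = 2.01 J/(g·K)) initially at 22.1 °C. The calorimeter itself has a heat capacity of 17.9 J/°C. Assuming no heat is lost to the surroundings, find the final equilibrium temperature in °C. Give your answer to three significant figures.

T_f = 34.1 °C

Heat lost by glass = heat gained by olive oil + calorimeter.
(102.2)(0.858)(122.3 − T) = [(313.0)(2.01) + 17.9](T − 22.1)
87.6876 (122.3 − T) = 647.03 (T − 22.1)
10724 − 87.6876 T = 647.03 T − 14299
25023 = 734.7176 T
T = 34.06 °C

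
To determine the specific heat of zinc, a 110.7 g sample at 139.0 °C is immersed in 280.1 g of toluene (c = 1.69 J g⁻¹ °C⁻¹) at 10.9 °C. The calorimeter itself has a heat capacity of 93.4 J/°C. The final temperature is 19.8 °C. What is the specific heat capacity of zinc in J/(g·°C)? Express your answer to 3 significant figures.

c = 0.382 J/(g·°C)

q_gained = (280.1 × 1.69 + 93.4) × (19.8 − 10.9) = 5044 J
q_lost = 110.7 × c × (139.0 − 19.8) = 13195.44 c
Set equal: c = 5044 / 13195.44 = 0.382 J/(g·°C)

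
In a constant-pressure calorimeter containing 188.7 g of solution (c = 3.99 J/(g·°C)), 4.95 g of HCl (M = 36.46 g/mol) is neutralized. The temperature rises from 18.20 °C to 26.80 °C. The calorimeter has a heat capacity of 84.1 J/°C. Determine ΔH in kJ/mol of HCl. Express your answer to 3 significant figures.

ΔH = -53.0 kJ/mol

|ΔT| = |26.80 − 18.20| = 8.60 °C
|q_surr| = (188.7 × 3.99 + 84.1) × 8.60 = 837.013 × 8.60 = 7198 J
n(HCl) = 4.95 / 36.46 = 0.1358 mol
Temperature rose, so q_rxn = −|q_surr| = -7.198 kJ
ΔH = q_rxn / n = -53.00 kJ/mol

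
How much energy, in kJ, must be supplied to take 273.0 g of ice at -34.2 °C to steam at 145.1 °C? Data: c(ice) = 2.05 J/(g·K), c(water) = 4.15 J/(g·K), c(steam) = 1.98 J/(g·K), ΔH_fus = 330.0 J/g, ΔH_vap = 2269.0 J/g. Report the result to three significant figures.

q = 866 kJ

q1 (heat ice -34.2→0.0 °C): 273.0 × 2.05 × 34.2 = 19140 J
q2 (melt at 0 °C): 273.0 × 330.0 = 90090 J
q3 (heat water 0.0→100.0 °C): 273.0 × 4.15 × 100.0 = 113295 J
q4 (vaporize at 100 °C): 273.0 × 2269.0 = 619437 J
q5 (heat steam 100.0→145.1 °C): 273.0 × 1.98 × 45.1 = 24378 J
Total: 19140 + 90090 + 113295 + 619437 + 24378 = 866340 J = 866 kJ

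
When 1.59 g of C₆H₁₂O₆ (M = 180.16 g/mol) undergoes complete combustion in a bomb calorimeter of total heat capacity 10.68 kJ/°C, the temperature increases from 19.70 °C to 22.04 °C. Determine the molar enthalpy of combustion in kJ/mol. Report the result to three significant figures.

ΔH = -2830 kJ/mol

ΔT = 22.04 − 19.70 = 2.34 °C
q_cal = C_cal × ΔT = 10.68 × 2.34 = 24.9912 kJ
n = 1.59 / 180.16 = 0.008825 mol
q_rxn = −q_cal = -24.9912 kJ
ΔH = -24.9912 / 0.008825 = -2832 kJ/mol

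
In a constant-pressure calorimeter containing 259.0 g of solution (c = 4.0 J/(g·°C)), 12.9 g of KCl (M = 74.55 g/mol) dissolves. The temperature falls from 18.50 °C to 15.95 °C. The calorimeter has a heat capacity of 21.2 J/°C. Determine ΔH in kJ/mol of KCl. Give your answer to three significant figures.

|ΔT| = |15.95 − 18.50| = 2.55 °C
|q_surr| = (259.0 × 4.0 + 21.2) × 2.55 = 1057.2 × 2.55 = 2696 J
n(KCl) = 12.9 / 74.55 = 0.1730 mol
Temperature fell, so q_rxn = +|q_surr| = 2.696 kJ
ΔH = q_rxn / n = 15.58 kJ/mol

ΔH = 15.6 kJ/mol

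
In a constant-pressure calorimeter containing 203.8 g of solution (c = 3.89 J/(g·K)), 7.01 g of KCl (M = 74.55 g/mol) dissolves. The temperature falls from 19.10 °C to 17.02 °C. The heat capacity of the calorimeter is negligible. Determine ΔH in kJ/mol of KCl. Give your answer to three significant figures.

|ΔT| = |17.02 − 19.10| = 2.08 °C
|q_surr| = (203.8 × 3.89) × 2.08 = 792.782 × 2.08 = 1649 J
n(KCl) = 7.01 / 74.55 = 0.09403 mol
Temperature fell, so q_rxn = +|q_surr| = 1.649 kJ
ΔH = q_rxn / n = 17.54 kJ/mol

ΔH = 17.5 kJ/mol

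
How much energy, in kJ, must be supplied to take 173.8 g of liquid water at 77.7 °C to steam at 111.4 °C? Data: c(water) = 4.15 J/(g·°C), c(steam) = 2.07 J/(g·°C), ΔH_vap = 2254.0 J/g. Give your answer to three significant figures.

q1 (heat water 77.7→100.0 °C): 173.8 × 4.15 × 22.3 = 16084 J
q2 (vaporize at 100 °C): 173.8 × 2254.0 = 391745 J
q3 (heat steam 100.0→111.4 °C): 173.8 × 2.07 × 11.4 = 4101 J
Total: 16084 + 391745 + 4101 = 411930 J = 412 kJ

q = 412 kJ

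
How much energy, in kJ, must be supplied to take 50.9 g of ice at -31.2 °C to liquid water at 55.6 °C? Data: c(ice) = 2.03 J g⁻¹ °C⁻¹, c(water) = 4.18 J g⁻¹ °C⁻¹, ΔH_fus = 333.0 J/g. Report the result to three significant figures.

q1 (heat ice -31.2→0.0 °C): 50.9 × 2.03 × 31.2 = 3224 J
q2 (melt at 0 °C): 50.9 × 333.0 = 16950 J
q3 (heat water 0.0→55.6 °C): 50.9 × 4.18 × 55.6 = 11830 J
Total: 3224 + 16950 + 11830 = 32004 J = 32.0 kJ

q = 32.0 kJ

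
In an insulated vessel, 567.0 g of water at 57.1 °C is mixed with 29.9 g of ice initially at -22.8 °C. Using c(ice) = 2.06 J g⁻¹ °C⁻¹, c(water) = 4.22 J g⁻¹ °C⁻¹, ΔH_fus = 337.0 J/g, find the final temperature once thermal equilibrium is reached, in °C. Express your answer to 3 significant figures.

T_f = 49.7 °C

Heat to bring ice to 0 °C and melt it: q₁ = 29.9×2.06×22.8 + 29.9×337.0 = 11481 J
Heat the water can supply cooling to 0 °C: 567.0×4.22×57.1 = 136625 J > q₁, so all ice melts.
Energy balance: 567.0×4.22×(57.1 − T) = 11481 + 29.9×4.22×(T − 0)
2392.74(57.1 − T) = 11481 + 126.178 T
136625 − 11481 = 2518.918 T
T = 125144 / 2518.918 = 49.68 °C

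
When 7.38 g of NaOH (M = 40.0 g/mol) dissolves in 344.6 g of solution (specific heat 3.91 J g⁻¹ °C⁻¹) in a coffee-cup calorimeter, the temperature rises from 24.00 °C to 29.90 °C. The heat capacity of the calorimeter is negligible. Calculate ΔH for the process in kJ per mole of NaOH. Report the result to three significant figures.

|ΔT| = |29.90 − 24.00| = 5.90 °C
|q_surr| = (344.6 × 3.91) × 5.90 = 1347.386 × 5.90 = 7950 J
n(NaOH) = 7.38 / 40.0 = 0.1845 mol
Temperature rose, so q_rxn = −|q_surr| = -7.950 kJ
ΔH = q_rxn / n = -43.09 kJ/mol

ΔH = -43.1 kJ/mol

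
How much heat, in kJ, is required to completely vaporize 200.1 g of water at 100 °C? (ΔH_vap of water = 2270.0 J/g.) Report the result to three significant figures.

q = 454 kJ

q = m × ΔH_vap = 200.1 × 2270.0 = 454200 J = 454 kJ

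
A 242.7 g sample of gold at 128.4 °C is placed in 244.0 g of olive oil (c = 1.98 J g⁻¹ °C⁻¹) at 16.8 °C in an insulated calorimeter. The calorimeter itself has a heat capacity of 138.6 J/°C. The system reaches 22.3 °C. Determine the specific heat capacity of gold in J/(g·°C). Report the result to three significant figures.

q_gained = (244.0 × 1.98 + 138.6) × (22.3 − 16.8) = 3419 J
q_lost = 242.7 × c × (128.4 − 22.3) = 25750.47 c
Set equal: c = 3419 / 25750.47 = 0.133 J/(g·°C)

c = 0.133 J/(g·°C)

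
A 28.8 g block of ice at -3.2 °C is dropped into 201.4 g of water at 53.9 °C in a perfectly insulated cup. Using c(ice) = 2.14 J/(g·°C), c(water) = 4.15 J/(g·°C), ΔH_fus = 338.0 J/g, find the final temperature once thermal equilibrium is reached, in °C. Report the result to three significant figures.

T_f = 36.8 °C

Heat to bring ice to 0 °C and melt it: q₁ = 28.8×2.14×3.2 + 28.8×338.0 = 9931.6 J
Heat the water can supply cooling to 0 °C: 201.4×4.15×53.9 = 45050.2 J > q₁, so all ice melts.
Energy balance: 201.4×4.15×(53.9 − T) = 9931.6 + 28.8×4.15×(T − 0)
835.81(53.9 − T) = 9931.6 + 119.52 T
45050.2 − 9931.6 = 955.33 T
T = 35118.6 / 955.33 = 36.76 °C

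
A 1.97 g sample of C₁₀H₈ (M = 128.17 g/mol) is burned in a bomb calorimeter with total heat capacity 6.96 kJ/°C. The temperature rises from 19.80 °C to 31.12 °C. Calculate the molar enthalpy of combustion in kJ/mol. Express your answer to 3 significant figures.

ΔT = 31.12 − 19.80 = 11.32 °C
q_cal = C_cal × ΔT = 6.96 × 11.32 = 78.7872 kJ
n = 1.97 / 128.17 = 0.01537 mol
q_rxn = −q_cal = -78.7872 kJ
ΔH = -78.7872 / 0.01537 = -5126 kJ/mol

ΔH = -5130 kJ/mol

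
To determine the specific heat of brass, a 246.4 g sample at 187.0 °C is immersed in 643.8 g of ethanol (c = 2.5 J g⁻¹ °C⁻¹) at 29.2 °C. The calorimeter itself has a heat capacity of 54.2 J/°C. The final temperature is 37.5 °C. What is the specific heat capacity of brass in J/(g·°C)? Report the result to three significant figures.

q_gained = (643.8 × 2.5 + 54.2) × (37.5 − 29.2) = 13810 J
q_lost = 246.4 × c × (187.0 − 37.5) = 36836.8 c
Set equal: c = 13810 / 36836.8 = 0.375 J/(g·°C)

c = 0.375 J/(g·°C)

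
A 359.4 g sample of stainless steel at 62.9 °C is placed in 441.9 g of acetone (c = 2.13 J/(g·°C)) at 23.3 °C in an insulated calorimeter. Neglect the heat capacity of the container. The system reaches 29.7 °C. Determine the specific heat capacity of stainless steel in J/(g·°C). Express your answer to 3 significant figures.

c = 0.505 J/(g·°C)

q_gained = (441.9 × 2.13) × (29.7 − 23.3) = 6024 J
q_lost = 359.4 × c × (62.9 − 29.7) = 11932.08 c
Set equal: c = 6024 / 11932.08 = 0.505 J/(g·°C)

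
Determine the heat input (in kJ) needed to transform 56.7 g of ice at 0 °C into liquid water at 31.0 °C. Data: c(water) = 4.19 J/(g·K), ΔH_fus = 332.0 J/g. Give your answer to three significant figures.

q = 26.2 kJ

q1 (melt at 0 °C): 56.7 × 332.0 = 18824 J
q2 (heat water 0.0→31.0 °C): 56.7 × 4.19 × 31.0 = 7365 J
Total: 18824 + 7365 = 26189 J = 26.2 kJ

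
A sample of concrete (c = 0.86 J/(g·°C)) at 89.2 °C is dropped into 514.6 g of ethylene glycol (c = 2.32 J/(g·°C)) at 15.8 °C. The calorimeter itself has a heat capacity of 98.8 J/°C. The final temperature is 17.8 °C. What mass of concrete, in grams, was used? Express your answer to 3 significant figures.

m = 42.1 g

q_gained = (514.6 × 2.32 + 98.8) × (17.8 − 15.8) = 2585 J
q_lost = m × 0.86 × (89.2 − 17.8) = 61.404 m
m = 2585 / 61.404 = 42.1 g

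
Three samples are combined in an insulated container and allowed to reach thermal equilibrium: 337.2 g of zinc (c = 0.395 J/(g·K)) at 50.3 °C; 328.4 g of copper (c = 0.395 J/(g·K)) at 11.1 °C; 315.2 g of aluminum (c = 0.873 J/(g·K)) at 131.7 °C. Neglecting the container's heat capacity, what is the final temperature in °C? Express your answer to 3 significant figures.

T_f = 82.5 °C

Σ mᵢcᵢ(T − Tᵢ) = 0  ⇒  T = Σ mᵢcᵢTᵢ / Σ mᵢcᵢ
Σ mᵢcᵢ = 337.2×0.395 + 328.4×0.395 + 315.2×0.873 = 538.0816
Σ mᵢcᵢTᵢ = 133.194×50.3 + 129.718×11.1 + 275.1696×131.7 = 44379
T = 44379 / 538.0816 = 82.48 °C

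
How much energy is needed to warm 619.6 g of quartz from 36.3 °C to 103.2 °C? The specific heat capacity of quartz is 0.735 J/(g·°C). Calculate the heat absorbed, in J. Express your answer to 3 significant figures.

q = m c ΔT = 619.6 × 0.735 × (103.2 − 36.3)
q = 619.6 × 0.735 × 66.9 = 30470 J

q = 30500 J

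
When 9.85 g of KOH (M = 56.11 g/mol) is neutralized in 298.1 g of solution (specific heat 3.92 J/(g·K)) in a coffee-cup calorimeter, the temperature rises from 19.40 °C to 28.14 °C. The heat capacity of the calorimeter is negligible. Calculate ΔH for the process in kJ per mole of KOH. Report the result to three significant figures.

ΔH = -58.2 kJ/mol

|ΔT| = |28.14 − 19.40| = 8.74 °C
|q_surr| = (298.1 × 3.92) × 8.74 = 1168.552 × 8.74 = 10210 J
n(KOH) = 9.85 / 56.11 = 0.1755 mol
Temperature rose, so q_rxn = −|q_surr| = -10.21 kJ
ΔH = q_rxn / n = -58.18 kJ/mol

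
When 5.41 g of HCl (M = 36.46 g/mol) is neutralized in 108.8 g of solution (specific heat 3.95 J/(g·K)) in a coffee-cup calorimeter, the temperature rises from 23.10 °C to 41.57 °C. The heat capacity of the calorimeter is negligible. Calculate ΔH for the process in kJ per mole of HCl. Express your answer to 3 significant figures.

ΔH = -53.5 kJ/mol

|ΔT| = |41.57 − 23.10| = 18.47 °C
|q_surr| = (108.8 × 3.95) × 18.47 = 429.76 × 18.47 = 7938 J
n(HCl) = 5.41 / 36.46 = 0.1484 mol
Temperature rose, so q_rxn = −|q_surr| = -7.938 kJ
ΔH = q_rxn / n = -53.49 kJ/mol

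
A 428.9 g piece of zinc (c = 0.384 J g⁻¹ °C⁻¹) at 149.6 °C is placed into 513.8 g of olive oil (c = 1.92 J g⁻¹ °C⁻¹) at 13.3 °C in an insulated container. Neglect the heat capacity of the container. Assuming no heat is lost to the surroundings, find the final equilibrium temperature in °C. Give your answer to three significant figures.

T_f = 32.8 °C

Heat lost by zinc = heat gained by olive oil.
(428.9)(0.384)(149.6 − T) = (513.8)(1.92)(T − 13.3)
164.6976 (149.6 − T) = 986.496 (T − 13.3)
24639 − 164.6976 T = 986.496 T − 13120
37759 = 1151.1936 T
T = 32.80 °C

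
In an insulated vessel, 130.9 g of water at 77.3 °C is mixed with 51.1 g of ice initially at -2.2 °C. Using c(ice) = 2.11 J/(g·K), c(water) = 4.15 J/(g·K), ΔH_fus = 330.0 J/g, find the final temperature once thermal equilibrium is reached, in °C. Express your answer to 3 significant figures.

Heat to bring ice to 0 °C and melt it: q₁ = 51.1×2.11×2.2 + 51.1×330.0 = 17100 J
Heat the water can supply cooling to 0 °C: 130.9×4.15×77.3 = 41992.1 J > q₁, so all ice melts.
Energy balance: 130.9×4.15×(77.3 − T) = 17100 + 51.1×4.15×(T − 0)
543.235(77.3 − T) = 17100 + 212.065 T
41992.1 − 17100 = 755.300 T
T = 24892.1 / 755.300 = 32.96 °C

T_f = 33.0 °C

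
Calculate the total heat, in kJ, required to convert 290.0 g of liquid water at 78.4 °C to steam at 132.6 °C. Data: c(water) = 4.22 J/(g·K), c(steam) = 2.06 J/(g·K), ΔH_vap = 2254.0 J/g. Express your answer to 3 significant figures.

q1 (heat water 78.4→100.0 °C): 290.0 × 4.22 × 21.6 = 26434 J
q2 (vaporize at 100 °C): 290.0 × 2254.0 = 653660 J
q3 (heat steam 100.0→132.6 °C): 290.0 × 2.06 × 32.6 = 19475 J
Total: 26434 + 653660 + 19475 = 699569 J = 700 kJ

q = 700 kJ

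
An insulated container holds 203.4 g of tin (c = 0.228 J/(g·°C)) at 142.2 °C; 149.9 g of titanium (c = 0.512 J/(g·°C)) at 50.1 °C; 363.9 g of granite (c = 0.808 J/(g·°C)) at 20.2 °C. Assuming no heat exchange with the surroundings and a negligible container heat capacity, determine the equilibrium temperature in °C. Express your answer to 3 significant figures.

T_f = 39.3 °C

Σ mᵢcᵢ(T − Tᵢ) = 0  ⇒  T = Σ mᵢcᵢTᵢ / Σ mᵢcᵢ
Σ mᵢcᵢ = 203.4×0.228 + 149.9×0.512 + 363.9×0.808 = 417.1552
Σ mᵢcᵢTᵢ = 46.3752×142.2 + 76.7488×50.1 + 294.0312×20.2 = 16379
T = 16379 / 417.1552 = 39.26 °C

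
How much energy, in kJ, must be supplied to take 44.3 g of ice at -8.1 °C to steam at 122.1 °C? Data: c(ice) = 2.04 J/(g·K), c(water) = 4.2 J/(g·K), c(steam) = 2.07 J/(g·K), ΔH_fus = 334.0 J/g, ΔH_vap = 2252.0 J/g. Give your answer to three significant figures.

q = 136 kJ

q1 (heat ice -8.1→0.0 °C): 44.3 × 2.04 × 8.1 = 732 J
q2 (melt at 0 °C): 44.3 × 334.0 = 14796 J
q3 (heat water 0.0→100.0 °C): 44.3 × 4.2 × 100.0 = 18606 J
q4 (vaporize at 100 °C): 44.3 × 2252.0 = 99764 J
q5 (heat steam 100.0→122.1 °C): 44.3 × 2.07 × 22.1 = 2027 J
Total: 732 + 14796 + 18606 + 99764 + 2027 = 135925 J = 136 kJ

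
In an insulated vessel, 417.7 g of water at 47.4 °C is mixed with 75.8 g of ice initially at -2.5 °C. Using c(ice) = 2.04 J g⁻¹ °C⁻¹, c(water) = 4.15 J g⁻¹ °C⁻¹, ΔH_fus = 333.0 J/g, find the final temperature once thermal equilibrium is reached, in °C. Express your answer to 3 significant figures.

Heat to bring ice to 0 °C and melt it: q₁ = 75.8×2.04×2.5 + 75.8×333.0 = 25628 J
Heat the water can supply cooling to 0 °C: 417.7×4.15×47.4 = 82165.8 J > q₁, so all ice melts.
Energy balance: 417.7×4.15×(47.4 − T) = 25628 + 75.8×4.15×(T − 0)
1733.455(47.4 − T) = 25628 + 314.57 T
82165.8 − 25628 = 2048.025 T
T = 56537.8 / 2048.025 = 27.61 °C

T_f = 27.6 °C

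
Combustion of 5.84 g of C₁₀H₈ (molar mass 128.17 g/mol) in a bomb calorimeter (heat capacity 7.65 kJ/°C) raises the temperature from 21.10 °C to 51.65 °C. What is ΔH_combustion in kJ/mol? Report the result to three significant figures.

ΔH = -5130 kJ/mol

ΔT = 51.65 − 21.10 = 30.55 °C
q_cal = C_cal × ΔT = 7.65 × 30.55 = 233.7075 kJ
n = 5.84 / 128.17 = 0.04556 mol
q_rxn = −q_cal = -233.7075 kJ
ΔH = -233.7075 / 0.04556 = -5130 kJ/mol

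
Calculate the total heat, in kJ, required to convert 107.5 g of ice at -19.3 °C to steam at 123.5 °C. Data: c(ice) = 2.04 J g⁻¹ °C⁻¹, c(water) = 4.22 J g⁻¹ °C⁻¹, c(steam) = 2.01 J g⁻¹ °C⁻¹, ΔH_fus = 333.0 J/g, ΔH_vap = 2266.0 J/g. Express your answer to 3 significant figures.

q = 334 kJ

q1 (heat ice -19.3→0.0 °C): 107.5 × 2.04 × 19.3 = 4232 J
q2 (melt at 0 °C): 107.5 × 333.0 = 35798 J
q3 (heat water 0.0→100.0 °C): 107.5 × 4.22 × 100.0 = 45365 J
q4 (vaporize at 100 °C): 107.5 × 2266.0 = 243595 J
q5 (heat steam 100.0→123.5 °C): 107.5 × 2.01 × 23.5 = 5078 J
Total: 4232 + 35798 + 45365 + 243595 + 5078 = 334068 J = 334 kJ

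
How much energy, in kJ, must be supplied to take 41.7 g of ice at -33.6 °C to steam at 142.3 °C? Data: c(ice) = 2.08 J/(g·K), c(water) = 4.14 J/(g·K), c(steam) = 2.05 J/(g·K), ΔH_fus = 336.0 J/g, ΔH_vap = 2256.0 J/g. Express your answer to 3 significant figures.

q1 (heat ice -33.6→0.0 °C): 41.7 × 2.08 × 33.6 = 2914 J
q2 (melt at 0 °C): 41.7 × 336.0 = 14011 J
q3 (heat water 0.0→100.0 °C): 41.7 × 4.14 × 100.0 = 17264 J
q4 (vaporize at 100 °C): 41.7 × 2256.0 = 94075 J
q5 (heat steam 100.0→142.3 °C): 41.7 × 2.05 × 42.3 = 3616 J
Total: 2914 + 14011 + 17264 + 94075 + 3616 = 131880 J = 132 kJ

q = 132 kJ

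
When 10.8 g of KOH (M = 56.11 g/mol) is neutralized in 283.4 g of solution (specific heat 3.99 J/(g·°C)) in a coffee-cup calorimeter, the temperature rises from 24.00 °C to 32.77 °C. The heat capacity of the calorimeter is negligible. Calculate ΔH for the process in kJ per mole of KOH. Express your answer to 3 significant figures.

|ΔT| = |32.77 − 24.00| = 8.77 °C
|q_surr| = (283.4 × 3.99) × 8.77 = 1130.766 × 8.77 = 9917 J
n(KOH) = 10.8 / 56.11 = 0.1925 mol
Temperature rose, so q_rxn = −|q_surr| = -9.917 kJ
ΔH = q_rxn / n = -51.52 kJ/mol

ΔH = -51.5 kJ/mol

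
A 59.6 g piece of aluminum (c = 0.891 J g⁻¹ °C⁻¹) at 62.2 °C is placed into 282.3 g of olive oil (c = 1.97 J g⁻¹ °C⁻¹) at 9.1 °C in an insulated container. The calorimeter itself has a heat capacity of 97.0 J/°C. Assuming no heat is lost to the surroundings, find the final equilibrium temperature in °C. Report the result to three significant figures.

Heat lost by aluminum = heat gained by olive oil + calorimeter.
(59.6)(0.891)(62.2 − T) = [(282.3)(1.97) + 97.0](T − 9.1)
53.1036 (62.2 − T) = 653.131 (T − 9.1)
3303.0 − 53.1036 T = 653.131 T − 5943.5
9246.5 = 706.2346 T
T = 13.09 °C

T_f = 13.1 °C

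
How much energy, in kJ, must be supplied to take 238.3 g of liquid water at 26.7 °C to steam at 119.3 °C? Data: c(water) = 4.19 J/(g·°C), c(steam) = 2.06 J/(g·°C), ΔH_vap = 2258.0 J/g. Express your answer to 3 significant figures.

q = 621 kJ

q1 (heat water 26.7→100.0 °C): 238.3 × 4.19 × 73.3 = 73188 J
q2 (vaporize at 100 °C): 238.3 × 2258.0 = 538081 J
q3 (heat steam 100.0→119.3 °C): 238.3 × 2.06 × 19.3 = 9474 J
Total: 73188 + 538081 + 9474 = 620743 J = 621 kJ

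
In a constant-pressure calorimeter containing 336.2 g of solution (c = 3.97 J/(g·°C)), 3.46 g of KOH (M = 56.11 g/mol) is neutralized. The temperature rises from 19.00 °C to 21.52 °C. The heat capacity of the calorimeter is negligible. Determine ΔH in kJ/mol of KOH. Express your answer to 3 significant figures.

|ΔT| = |21.52 − 19.00| = 2.52 °C
|q_surr| = (336.2 × 3.97) × 2.52 = 1334.714 × 2.52 = 3363 J
n(KOH) = 3.46 / 56.11 = 0.06166 mol
Temperature rose, so q_rxn = −|q_surr| = -3.363 kJ
ΔH = q_rxn / n = -54.54 kJ/mol

ΔH = -54.5 kJ/mol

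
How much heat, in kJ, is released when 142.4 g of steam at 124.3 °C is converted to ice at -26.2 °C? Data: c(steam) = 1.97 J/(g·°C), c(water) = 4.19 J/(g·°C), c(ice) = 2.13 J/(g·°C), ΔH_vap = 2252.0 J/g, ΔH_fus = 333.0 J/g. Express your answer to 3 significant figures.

q = 443 kJ

q1 (cool steam 124.3→100 °C): 142.4 × 1.97 × 24.3 = 6817 J
q2 (condense at 100 °C): 142.4 × 2252.0 = 320685 J
q3 (cool water 100→0 °C): 142.4 × 4.19 × 100.0 = 59666 J
q4 (freeze at 0 °C): 142.4 × 333.0 = 47419 J
q5 (cool ice 0→-26.2 °C): 142.4 × 2.13 × 26.2 = 7947 J
Total: 6817 + 320685 + 59666 + 47419 + 7947 = 442534 J = 443 kJ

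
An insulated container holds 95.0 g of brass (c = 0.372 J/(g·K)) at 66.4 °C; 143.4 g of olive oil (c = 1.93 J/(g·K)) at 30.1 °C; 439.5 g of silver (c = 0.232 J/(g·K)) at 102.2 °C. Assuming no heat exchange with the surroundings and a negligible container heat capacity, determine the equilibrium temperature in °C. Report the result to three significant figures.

Σ mᵢcᵢ(T − Tᵢ) = 0  ⇒  T = Σ mᵢcᵢTᵢ / Σ mᵢcᵢ
Σ mᵢcᵢ = 95.0×0.372 + 143.4×1.93 + 439.5×0.232 = 414.066
Σ mᵢcᵢTᵢ = 35.34×66.4 + 276.762×30.1 + 101.964×102.2 = 21098
T = 21098 / 414.066 = 50.95 °C

T_f = 51.0 °C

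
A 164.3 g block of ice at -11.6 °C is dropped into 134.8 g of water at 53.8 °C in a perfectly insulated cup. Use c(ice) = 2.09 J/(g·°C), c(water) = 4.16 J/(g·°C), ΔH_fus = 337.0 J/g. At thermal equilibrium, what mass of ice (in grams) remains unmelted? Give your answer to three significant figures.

Heat to warm all ice to 0 °C: 164.3×2.09×11.6 = 3983.3 J
Heat released by water cooling to 0 °C: 134.8×4.16×53.8 = 30169 J
30169 J < 3983.3 + 164.3×337.0 = 59352.4 J, so not all ice melts; final T = 0 °C.
Heat left for melting: 30169 − 3983.3 = 26185.7 J
Mass melted = 26185.7 / 337.0 = 77.70 g
Ice remaining = 164.3 − 77.70 = 86.60 g

m_ice remaining = 86.6 g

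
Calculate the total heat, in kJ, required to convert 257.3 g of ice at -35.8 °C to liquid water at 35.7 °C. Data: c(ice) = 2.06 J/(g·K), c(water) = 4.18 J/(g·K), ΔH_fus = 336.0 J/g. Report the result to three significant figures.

q = 144 kJ

q1 (heat ice -35.8→0.0 °C): 257.3 × 2.06 × 35.8 = 18975 J
q2 (melt at 0 °C): 257.3 × 336.0 = 86453 J
q3 (heat water 0.0→35.7 °C): 257.3 × 4.18 × 35.7 = 38396 J
Total: 18975 + 86453 + 38396 = 143824 J = 144 kJ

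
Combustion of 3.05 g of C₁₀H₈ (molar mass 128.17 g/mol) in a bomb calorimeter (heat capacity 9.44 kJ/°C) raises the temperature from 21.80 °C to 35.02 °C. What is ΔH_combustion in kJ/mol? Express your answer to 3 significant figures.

ΔT = 35.02 − 21.80 = 13.22 °C
q_cal = C_cal × ΔT = 9.44 × 13.22 = 124.7968 kJ
n = 3.05 / 128.17 = 0.02380 mol
q_rxn = −q_cal = -124.7968 kJ
ΔH = -124.7968 / 0.02380 = -5244 kJ/mol

ΔH = -5240 kJ/mol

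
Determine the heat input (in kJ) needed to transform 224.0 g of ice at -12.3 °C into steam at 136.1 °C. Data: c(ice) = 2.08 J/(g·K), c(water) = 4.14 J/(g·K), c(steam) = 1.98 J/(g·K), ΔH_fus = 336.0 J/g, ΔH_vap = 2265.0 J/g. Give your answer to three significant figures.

q1 (heat ice -12.3→0.0 °C): 224.0 × 2.08 × 12.3 = 5731 J
q2 (melt at 0 °C): 224.0 × 336.0 = 75264 J
q3 (heat water 0.0→100.0 °C): 224.0 × 4.14 × 100.0 = 92736 J
q4 (vaporize at 100 °C): 224.0 × 2265.0 = 507360 J
q5 (heat steam 100.0→136.1 °C): 224.0 × 1.98 × 36.1 = 16011 J
Total: 5731 + 75264 + 92736 + 507360 + 16011 = 697102 J = 697 kJ

q = 697 kJ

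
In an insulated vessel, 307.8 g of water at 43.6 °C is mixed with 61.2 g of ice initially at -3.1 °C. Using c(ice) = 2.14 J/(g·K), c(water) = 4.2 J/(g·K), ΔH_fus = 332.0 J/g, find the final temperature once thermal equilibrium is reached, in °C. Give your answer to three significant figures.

T_f = 23.0 °C

Heat to bring ice to 0 °C and melt it: q₁ = 61.2×2.14×3.1 + 61.2×332.0 = 20724 J
Heat the water can supply cooling to 0 °C: 307.8×4.2×43.6 = 56364.3 J > q₁, so all ice melts.
Energy balance: 307.8×4.2×(43.6 − T) = 20724 + 61.2×4.2×(T − 0)
1292.76(43.6 − T) = 20724 + 257.04 T
56364.3 − 20724 = 1549.80 T
T = 35640.3 / 1549.80 = 23.00 °C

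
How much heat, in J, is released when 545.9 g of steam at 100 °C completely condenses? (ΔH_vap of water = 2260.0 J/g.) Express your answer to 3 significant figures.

q = 1230000 J

q = m × ΔH_vap = 545.9 × 2260.0 = 1234000 J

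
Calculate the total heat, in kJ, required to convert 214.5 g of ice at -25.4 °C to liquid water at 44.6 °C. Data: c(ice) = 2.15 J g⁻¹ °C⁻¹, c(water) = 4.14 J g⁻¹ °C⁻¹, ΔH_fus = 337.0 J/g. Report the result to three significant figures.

q = 124 kJ

q1 (heat ice -25.4→0.0 °C): 214.5 × 2.15 × 25.4 = 11714 J
q2 (melt at 0 °C): 214.5 × 337.0 = 72287 J
q3 (heat water 0.0→44.6 °C): 214.5 × 4.14 × 44.6 = 39606 J
Total: 11714 + 72287 + 39606 = 123607 J = 124 kJ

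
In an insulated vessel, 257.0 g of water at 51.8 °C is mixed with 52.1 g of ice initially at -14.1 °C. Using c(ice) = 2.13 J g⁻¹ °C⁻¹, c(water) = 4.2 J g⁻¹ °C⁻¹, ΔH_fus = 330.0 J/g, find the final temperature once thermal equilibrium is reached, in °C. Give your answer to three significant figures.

T_f = 28.6 °C

Heat to bring ice to 0 °C and melt it: q₁ = 52.1×2.13×14.1 + 52.1×330.0 = 18758 J
Heat the water can supply cooling to 0 °C: 257.0×4.2×51.8 = 55912.9 J > q₁, so all ice melts.
Energy balance: 257.0×4.2×(51.8 − T) = 18758 + 52.1×4.2×(T − 0)
1079.4(51.8 − T) = 18758 + 218.82 T
55912.9 − 18758 = 1298.22 T
T = 37154.9 / 1298.22 = 28.62 °C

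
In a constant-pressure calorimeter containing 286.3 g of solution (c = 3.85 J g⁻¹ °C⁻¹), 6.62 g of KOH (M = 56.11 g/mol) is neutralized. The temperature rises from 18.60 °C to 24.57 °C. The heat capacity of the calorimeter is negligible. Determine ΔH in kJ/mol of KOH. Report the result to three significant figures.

|ΔT| = |24.57 − 18.60| = 5.97 °C
|q_surr| = (286.3 × 3.85) × 5.97 = 1102.255 × 5.97 = 6580 J
n(KOH) = 6.62 / 56.11 = 0.1180 mol
Temperature rose, so q_rxn = −|q_surr| = -6.580 kJ
ΔH = q_rxn / n = -55.76 kJ/mol

ΔH = -55.8 kJ/mol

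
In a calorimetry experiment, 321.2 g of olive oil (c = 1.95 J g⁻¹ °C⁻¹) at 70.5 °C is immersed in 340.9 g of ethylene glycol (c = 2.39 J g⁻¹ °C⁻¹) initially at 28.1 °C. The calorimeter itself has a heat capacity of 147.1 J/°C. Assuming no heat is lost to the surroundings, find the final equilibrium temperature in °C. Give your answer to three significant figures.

Heat lost by olive oil = heat gained by ethylene glycol + calorimeter.
(321.2)(1.95)(70.5 − T) = [(340.9)(2.39) + 147.1](T − 28.1)
626.34 (70.5 − T) = 961.851 (T − 28.1)
44157 − 626.34 T = 961.851 T − 27028
71185 = 1588.191 T
T = 44.82 °C

T_f = 44.8 °C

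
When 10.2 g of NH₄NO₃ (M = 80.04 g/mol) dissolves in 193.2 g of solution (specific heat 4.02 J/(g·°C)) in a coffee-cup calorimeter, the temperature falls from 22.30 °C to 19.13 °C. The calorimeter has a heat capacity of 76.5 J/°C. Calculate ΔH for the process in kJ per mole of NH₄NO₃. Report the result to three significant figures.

|ΔT| = |19.13 − 22.30| = 3.17 °C
|q_surr| = (193.2 × 4.02 + 76.5) × 3.17 = 853.164 × 3.17 = 2705 J
n(NH₄NO₃) = 10.2 / 80.04 = 0.1274 mol
Temperature fell, so q_rxn = +|q_surr| = 2.705 kJ
ΔH = q_rxn / n = 21.23 kJ/mol

ΔH = 21.2 kJ/mol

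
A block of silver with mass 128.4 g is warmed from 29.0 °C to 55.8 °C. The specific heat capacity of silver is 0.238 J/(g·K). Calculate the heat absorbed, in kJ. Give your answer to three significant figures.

q = m c ΔT = 128.4 × 0.238 × (55.8 − 29.0)
q = 128.4 × 0.238 × 26.8 = 819.0 J = 0.819 kJ

q = 0.819 kJ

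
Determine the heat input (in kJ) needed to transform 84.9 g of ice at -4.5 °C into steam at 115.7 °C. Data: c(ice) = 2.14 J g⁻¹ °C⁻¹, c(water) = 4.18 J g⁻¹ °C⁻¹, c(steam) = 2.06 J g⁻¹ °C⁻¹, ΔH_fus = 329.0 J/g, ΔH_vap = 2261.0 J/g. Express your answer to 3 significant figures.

q1 (heat ice -4.5→0.0 °C): 84.9 × 2.14 × 4.5 = 818 J
q2 (melt at 0 °C): 84.9 × 329.0 = 27932 J
q3 (heat water 0.0→100.0 °C): 84.9 × 4.18 × 100.0 = 35488 J
q4 (vaporize at 100 °C): 84.9 × 2261.0 = 191959 J
q5 (heat steam 100.0→115.7 °C): 84.9 × 2.06 × 15.7 = 2746 J
Total: 818 + 27932 + 35488 + 191959 + 2746 = 258943 J = 259 kJ

q = 259 kJ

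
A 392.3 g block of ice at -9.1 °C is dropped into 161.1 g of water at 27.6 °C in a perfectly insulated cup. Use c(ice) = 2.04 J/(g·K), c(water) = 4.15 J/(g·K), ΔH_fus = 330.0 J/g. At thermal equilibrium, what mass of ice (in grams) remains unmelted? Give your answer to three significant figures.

Heat to warm all ice to 0 °C: 392.3×2.04×9.1 = 7282.7 J
Heat released by water cooling to 0 °C: 161.1×4.15×27.6 = 18452 J
18452 J < 7282.7 + 392.3×330.0 = 136741.7 J, so not all ice melts; final T = 0 °C.
Heat left for melting: 18452 − 7282.7 = 11169.3 J
Mass melted = 11169.3 / 330.0 = 33.85 g
Ice remaining = 392.3 − 33.85 = 358.45 g

m_ice remaining = 358 g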